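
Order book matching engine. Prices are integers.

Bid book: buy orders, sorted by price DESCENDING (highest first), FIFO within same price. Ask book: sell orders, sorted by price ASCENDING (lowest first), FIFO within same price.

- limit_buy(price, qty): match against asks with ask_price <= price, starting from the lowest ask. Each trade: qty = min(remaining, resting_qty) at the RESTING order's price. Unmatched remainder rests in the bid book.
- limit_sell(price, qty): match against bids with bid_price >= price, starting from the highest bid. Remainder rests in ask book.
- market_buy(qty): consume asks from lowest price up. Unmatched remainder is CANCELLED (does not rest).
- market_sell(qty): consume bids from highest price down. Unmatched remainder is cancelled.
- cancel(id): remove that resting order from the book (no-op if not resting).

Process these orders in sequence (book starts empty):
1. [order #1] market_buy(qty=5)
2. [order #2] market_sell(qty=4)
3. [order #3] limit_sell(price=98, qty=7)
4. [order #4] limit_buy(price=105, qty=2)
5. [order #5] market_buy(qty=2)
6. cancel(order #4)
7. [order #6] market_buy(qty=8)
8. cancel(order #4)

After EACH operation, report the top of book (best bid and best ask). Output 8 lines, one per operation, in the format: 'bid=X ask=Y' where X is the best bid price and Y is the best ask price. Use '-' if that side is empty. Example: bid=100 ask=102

After op 1 [order #1] market_buy(qty=5): fills=none; bids=[-] asks=[-]
After op 2 [order #2] market_sell(qty=4): fills=none; bids=[-] asks=[-]
After op 3 [order #3] limit_sell(price=98, qty=7): fills=none; bids=[-] asks=[#3:7@98]
After op 4 [order #4] limit_buy(price=105, qty=2): fills=#4x#3:2@98; bids=[-] asks=[#3:5@98]
After op 5 [order #5] market_buy(qty=2): fills=#5x#3:2@98; bids=[-] asks=[#3:3@98]
After op 6 cancel(order #4): fills=none; bids=[-] asks=[#3:3@98]
After op 7 [order #6] market_buy(qty=8): fills=#6x#3:3@98; bids=[-] asks=[-]
After op 8 cancel(order #4): fills=none; bids=[-] asks=[-]

Answer: bid=- ask=-
bid=- ask=-
bid=- ask=98
bid=- ask=98
bid=- ask=98
bid=- ask=98
bid=- ask=-
bid=- ask=-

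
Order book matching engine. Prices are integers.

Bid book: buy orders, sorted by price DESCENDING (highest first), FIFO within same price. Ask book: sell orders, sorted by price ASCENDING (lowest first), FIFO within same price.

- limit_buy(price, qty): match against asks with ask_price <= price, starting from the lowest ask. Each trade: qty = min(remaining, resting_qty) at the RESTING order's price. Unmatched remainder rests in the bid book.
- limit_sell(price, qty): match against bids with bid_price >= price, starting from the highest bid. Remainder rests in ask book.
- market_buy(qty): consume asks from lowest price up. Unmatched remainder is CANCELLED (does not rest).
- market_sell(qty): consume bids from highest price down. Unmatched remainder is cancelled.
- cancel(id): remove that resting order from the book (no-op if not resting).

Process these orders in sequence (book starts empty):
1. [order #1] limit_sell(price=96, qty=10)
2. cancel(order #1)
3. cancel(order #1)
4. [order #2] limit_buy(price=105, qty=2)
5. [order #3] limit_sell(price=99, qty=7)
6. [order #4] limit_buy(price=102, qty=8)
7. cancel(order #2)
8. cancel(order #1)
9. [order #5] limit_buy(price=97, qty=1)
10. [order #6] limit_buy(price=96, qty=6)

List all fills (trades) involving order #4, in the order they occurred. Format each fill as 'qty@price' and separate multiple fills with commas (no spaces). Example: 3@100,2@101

Answer: 5@99

Derivation:
After op 1 [order #1] limit_sell(price=96, qty=10): fills=none; bids=[-] asks=[#1:10@96]
After op 2 cancel(order #1): fills=none; bids=[-] asks=[-]
After op 3 cancel(order #1): fills=none; bids=[-] asks=[-]
After op 4 [order #2] limit_buy(price=105, qty=2): fills=none; bids=[#2:2@105] asks=[-]
After op 5 [order #3] limit_sell(price=99, qty=7): fills=#2x#3:2@105; bids=[-] asks=[#3:5@99]
After op 6 [order #4] limit_buy(price=102, qty=8): fills=#4x#3:5@99; bids=[#4:3@102] asks=[-]
After op 7 cancel(order #2): fills=none; bids=[#4:3@102] asks=[-]
After op 8 cancel(order #1): fills=none; bids=[#4:3@102] asks=[-]
After op 9 [order #5] limit_buy(price=97, qty=1): fills=none; bids=[#4:3@102 #5:1@97] asks=[-]
After op 10 [order #6] limit_buy(price=96, qty=6): fills=none; bids=[#4:3@102 #5:1@97 #6:6@96] asks=[-]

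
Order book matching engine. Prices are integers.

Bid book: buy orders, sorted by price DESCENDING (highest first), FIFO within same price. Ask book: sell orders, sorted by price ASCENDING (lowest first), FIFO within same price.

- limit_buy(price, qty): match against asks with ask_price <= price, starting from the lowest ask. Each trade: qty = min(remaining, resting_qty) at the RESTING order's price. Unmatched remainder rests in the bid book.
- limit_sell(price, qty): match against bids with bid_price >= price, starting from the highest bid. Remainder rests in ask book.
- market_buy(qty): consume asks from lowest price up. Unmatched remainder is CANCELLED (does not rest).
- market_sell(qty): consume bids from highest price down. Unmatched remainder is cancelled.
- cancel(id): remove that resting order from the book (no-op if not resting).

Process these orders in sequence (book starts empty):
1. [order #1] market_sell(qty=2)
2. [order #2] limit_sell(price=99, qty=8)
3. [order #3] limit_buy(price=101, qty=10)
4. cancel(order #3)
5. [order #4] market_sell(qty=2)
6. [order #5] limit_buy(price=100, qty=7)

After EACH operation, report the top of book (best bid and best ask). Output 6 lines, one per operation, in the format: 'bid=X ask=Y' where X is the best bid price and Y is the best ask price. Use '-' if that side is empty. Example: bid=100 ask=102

After op 1 [order #1] market_sell(qty=2): fills=none; bids=[-] asks=[-]
After op 2 [order #2] limit_sell(price=99, qty=8): fills=none; bids=[-] asks=[#2:8@99]
After op 3 [order #3] limit_buy(price=101, qty=10): fills=#3x#2:8@99; bids=[#3:2@101] asks=[-]
After op 4 cancel(order #3): fills=none; bids=[-] asks=[-]
After op 5 [order #4] market_sell(qty=2): fills=none; bids=[-] asks=[-]
After op 6 [order #5] limit_buy(price=100, qty=7): fills=none; bids=[#5:7@100] asks=[-]

Answer: bid=- ask=-
bid=- ask=99
bid=101 ask=-
bid=- ask=-
bid=- ask=-
bid=100 ask=-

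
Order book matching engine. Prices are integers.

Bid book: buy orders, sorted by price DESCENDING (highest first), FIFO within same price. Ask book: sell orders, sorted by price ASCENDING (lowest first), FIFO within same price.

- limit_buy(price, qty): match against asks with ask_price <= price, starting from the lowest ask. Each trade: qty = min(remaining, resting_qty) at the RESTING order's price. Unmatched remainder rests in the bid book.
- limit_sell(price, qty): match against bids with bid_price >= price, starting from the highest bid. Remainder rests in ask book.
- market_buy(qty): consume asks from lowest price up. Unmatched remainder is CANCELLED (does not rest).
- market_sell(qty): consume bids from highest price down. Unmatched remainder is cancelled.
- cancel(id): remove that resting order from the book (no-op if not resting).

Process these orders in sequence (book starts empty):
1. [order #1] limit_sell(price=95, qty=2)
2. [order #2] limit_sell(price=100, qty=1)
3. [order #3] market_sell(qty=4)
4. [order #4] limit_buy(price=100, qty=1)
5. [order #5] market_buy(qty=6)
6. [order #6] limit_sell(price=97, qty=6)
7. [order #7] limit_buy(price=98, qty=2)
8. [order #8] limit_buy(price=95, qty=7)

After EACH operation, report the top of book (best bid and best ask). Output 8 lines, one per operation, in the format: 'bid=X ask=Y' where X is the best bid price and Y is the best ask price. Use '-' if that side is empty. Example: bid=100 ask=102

After op 1 [order #1] limit_sell(price=95, qty=2): fills=none; bids=[-] asks=[#1:2@95]
After op 2 [order #2] limit_sell(price=100, qty=1): fills=none; bids=[-] asks=[#1:2@95 #2:1@100]
After op 3 [order #3] market_sell(qty=4): fills=none; bids=[-] asks=[#1:2@95 #2:1@100]
After op 4 [order #4] limit_buy(price=100, qty=1): fills=#4x#1:1@95; bids=[-] asks=[#1:1@95 #2:1@100]
After op 5 [order #5] market_buy(qty=6): fills=#5x#1:1@95 #5x#2:1@100; bids=[-] asks=[-]
After op 6 [order #6] limit_sell(price=97, qty=6): fills=none; bids=[-] asks=[#6:6@97]
After op 7 [order #7] limit_buy(price=98, qty=2): fills=#7x#6:2@97; bids=[-] asks=[#6:4@97]
After op 8 [order #8] limit_buy(price=95, qty=7): fills=none; bids=[#8:7@95] asks=[#6:4@97]

Answer: bid=- ask=95
bid=- ask=95
bid=- ask=95
bid=- ask=95
bid=- ask=-
bid=- ask=97
bid=- ask=97
bid=95 ask=97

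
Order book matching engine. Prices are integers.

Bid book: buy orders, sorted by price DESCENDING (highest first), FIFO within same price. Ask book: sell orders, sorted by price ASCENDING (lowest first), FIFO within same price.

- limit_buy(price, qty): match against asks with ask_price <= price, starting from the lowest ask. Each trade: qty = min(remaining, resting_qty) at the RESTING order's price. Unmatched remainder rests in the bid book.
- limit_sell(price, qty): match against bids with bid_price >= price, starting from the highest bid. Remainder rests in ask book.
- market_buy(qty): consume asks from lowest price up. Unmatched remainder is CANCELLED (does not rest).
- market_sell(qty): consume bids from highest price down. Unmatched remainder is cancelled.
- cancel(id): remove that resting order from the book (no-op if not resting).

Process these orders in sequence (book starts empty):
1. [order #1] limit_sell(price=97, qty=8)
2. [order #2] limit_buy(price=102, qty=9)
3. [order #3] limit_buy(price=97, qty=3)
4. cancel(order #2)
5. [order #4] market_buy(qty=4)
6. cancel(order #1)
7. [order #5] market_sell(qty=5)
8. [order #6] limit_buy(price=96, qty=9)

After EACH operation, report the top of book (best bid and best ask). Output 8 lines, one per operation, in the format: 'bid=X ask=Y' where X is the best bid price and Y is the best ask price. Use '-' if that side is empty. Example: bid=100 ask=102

After op 1 [order #1] limit_sell(price=97, qty=8): fills=none; bids=[-] asks=[#1:8@97]
After op 2 [order #2] limit_buy(price=102, qty=9): fills=#2x#1:8@97; bids=[#2:1@102] asks=[-]
After op 3 [order #3] limit_buy(price=97, qty=3): fills=none; bids=[#2:1@102 #3:3@97] asks=[-]
After op 4 cancel(order #2): fills=none; bids=[#3:3@97] asks=[-]
After op 5 [order #4] market_buy(qty=4): fills=none; bids=[#3:3@97] asks=[-]
After op 6 cancel(order #1): fills=none; bids=[#3:3@97] asks=[-]
After op 7 [order #5] market_sell(qty=5): fills=#3x#5:3@97; bids=[-] asks=[-]
After op 8 [order #6] limit_buy(price=96, qty=9): fills=none; bids=[#6:9@96] asks=[-]

Answer: bid=- ask=97
bid=102 ask=-
bid=102 ask=-
bid=97 ask=-
bid=97 ask=-
bid=97 ask=-
bid=- ask=-
bid=96 ask=-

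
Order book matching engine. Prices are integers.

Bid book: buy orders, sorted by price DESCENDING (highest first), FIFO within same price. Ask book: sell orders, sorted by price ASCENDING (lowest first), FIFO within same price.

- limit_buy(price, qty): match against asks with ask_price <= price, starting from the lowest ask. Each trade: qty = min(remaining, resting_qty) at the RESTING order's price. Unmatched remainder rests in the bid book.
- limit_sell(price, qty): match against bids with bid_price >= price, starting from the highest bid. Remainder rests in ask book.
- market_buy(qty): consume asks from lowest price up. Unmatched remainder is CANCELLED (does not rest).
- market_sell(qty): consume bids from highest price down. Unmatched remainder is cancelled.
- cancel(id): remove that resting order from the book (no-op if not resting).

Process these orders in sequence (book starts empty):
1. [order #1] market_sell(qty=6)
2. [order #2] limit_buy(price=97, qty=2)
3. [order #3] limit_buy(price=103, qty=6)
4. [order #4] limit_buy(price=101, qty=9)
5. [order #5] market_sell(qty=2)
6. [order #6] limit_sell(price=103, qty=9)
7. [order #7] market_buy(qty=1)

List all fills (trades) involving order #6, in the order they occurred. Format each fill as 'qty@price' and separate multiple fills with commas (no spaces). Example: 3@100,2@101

After op 1 [order #1] market_sell(qty=6): fills=none; bids=[-] asks=[-]
After op 2 [order #2] limit_buy(price=97, qty=2): fills=none; bids=[#2:2@97] asks=[-]
After op 3 [order #3] limit_buy(price=103, qty=6): fills=none; bids=[#3:6@103 #2:2@97] asks=[-]
After op 4 [order #4] limit_buy(price=101, qty=9): fills=none; bids=[#3:6@103 #4:9@101 #2:2@97] asks=[-]
After op 5 [order #5] market_sell(qty=2): fills=#3x#5:2@103; bids=[#3:4@103 #4:9@101 #2:2@97] asks=[-]
After op 6 [order #6] limit_sell(price=103, qty=9): fills=#3x#6:4@103; bids=[#4:9@101 #2:2@97] asks=[#6:5@103]
After op 7 [order #7] market_buy(qty=1): fills=#7x#6:1@103; bids=[#4:9@101 #2:2@97] asks=[#6:4@103]

Answer: 4@103,1@103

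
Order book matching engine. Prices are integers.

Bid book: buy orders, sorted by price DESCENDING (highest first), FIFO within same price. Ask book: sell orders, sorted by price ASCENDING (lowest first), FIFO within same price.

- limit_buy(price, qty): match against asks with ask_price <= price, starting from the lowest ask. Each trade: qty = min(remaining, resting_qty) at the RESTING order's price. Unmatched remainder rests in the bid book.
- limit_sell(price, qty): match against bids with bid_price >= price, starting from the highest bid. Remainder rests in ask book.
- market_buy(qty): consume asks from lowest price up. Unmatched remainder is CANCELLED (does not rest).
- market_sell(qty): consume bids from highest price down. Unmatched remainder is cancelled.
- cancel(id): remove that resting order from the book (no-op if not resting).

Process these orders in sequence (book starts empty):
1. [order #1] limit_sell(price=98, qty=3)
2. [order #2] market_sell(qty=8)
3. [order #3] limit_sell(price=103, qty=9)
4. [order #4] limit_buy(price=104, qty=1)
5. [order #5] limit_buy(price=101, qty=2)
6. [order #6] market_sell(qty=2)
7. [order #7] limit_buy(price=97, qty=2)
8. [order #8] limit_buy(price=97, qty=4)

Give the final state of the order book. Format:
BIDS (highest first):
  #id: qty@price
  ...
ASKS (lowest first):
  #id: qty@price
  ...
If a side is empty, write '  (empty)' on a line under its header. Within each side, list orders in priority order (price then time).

Answer: BIDS (highest first):
  #7: 2@97
  #8: 4@97
ASKS (lowest first):
  #3: 9@103

Derivation:
After op 1 [order #1] limit_sell(price=98, qty=3): fills=none; bids=[-] asks=[#1:3@98]
After op 2 [order #2] market_sell(qty=8): fills=none; bids=[-] asks=[#1:3@98]
After op 3 [order #3] limit_sell(price=103, qty=9): fills=none; bids=[-] asks=[#1:3@98 #3:9@103]
After op 4 [order #4] limit_buy(price=104, qty=1): fills=#4x#1:1@98; bids=[-] asks=[#1:2@98 #3:9@103]
After op 5 [order #5] limit_buy(price=101, qty=2): fills=#5x#1:2@98; bids=[-] asks=[#3:9@103]
After op 6 [order #6] market_sell(qty=2): fills=none; bids=[-] asks=[#3:9@103]
After op 7 [order #7] limit_buy(price=97, qty=2): fills=none; bids=[#7:2@97] asks=[#3:9@103]
After op 8 [order #8] limit_buy(price=97, qty=4): fills=none; bids=[#7:2@97 #8:4@97] asks=[#3:9@103]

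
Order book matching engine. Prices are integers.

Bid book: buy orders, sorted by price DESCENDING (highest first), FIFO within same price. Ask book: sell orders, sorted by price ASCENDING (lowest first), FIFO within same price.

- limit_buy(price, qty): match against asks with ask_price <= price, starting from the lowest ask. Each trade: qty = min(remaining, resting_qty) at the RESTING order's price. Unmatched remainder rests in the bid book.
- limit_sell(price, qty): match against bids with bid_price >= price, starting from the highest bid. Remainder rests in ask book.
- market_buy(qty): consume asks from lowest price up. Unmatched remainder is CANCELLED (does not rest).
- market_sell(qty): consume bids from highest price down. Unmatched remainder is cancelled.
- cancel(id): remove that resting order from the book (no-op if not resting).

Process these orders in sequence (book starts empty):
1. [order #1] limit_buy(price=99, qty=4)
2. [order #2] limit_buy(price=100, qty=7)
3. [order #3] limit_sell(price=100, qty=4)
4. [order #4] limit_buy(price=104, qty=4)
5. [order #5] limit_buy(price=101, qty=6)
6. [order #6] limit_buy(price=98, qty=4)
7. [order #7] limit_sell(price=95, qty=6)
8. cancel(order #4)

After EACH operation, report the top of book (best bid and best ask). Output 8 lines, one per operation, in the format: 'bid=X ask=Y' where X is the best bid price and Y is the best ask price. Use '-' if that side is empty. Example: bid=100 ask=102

Answer: bid=99 ask=-
bid=100 ask=-
bid=100 ask=-
bid=104 ask=-
bid=104 ask=-
bid=104 ask=-
bid=101 ask=-
bid=101 ask=-

Derivation:
After op 1 [order #1] limit_buy(price=99, qty=4): fills=none; bids=[#1:4@99] asks=[-]
After op 2 [order #2] limit_buy(price=100, qty=7): fills=none; bids=[#2:7@100 #1:4@99] asks=[-]
After op 3 [order #3] limit_sell(price=100, qty=4): fills=#2x#3:4@100; bids=[#2:3@100 #1:4@99] asks=[-]
After op 4 [order #4] limit_buy(price=104, qty=4): fills=none; bids=[#4:4@104 #2:3@100 #1:4@99] asks=[-]
After op 5 [order #5] limit_buy(price=101, qty=6): fills=none; bids=[#4:4@104 #5:6@101 #2:3@100 #1:4@99] asks=[-]
After op 6 [order #6] limit_buy(price=98, qty=4): fills=none; bids=[#4:4@104 #5:6@101 #2:3@100 #1:4@99 #6:4@98] asks=[-]
After op 7 [order #7] limit_sell(price=95, qty=6): fills=#4x#7:4@104 #5x#7:2@101; bids=[#5:4@101 #2:3@100 #1:4@99 #6:4@98] asks=[-]
After op 8 cancel(order #4): fills=none; bids=[#5:4@101 #2:3@100 #1:4@99 #6:4@98] asks=[-]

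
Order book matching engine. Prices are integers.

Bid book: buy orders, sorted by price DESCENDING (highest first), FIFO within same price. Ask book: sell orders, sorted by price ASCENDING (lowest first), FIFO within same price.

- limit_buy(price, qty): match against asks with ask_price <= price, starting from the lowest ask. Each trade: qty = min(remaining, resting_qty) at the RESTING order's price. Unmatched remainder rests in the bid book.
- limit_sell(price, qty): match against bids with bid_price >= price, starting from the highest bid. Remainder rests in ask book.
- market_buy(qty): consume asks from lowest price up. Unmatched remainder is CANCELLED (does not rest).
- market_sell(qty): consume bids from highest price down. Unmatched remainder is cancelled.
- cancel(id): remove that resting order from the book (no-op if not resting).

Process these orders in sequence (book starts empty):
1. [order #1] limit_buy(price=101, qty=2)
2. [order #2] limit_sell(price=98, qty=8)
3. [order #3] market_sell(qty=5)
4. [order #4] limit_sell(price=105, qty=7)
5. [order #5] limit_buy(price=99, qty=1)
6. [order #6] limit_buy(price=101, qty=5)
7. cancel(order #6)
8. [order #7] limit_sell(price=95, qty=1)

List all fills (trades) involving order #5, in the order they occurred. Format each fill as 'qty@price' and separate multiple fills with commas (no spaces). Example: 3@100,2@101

After op 1 [order #1] limit_buy(price=101, qty=2): fills=none; bids=[#1:2@101] asks=[-]
After op 2 [order #2] limit_sell(price=98, qty=8): fills=#1x#2:2@101; bids=[-] asks=[#2:6@98]
After op 3 [order #3] market_sell(qty=5): fills=none; bids=[-] asks=[#2:6@98]
After op 4 [order #4] limit_sell(price=105, qty=7): fills=none; bids=[-] asks=[#2:6@98 #4:7@105]
After op 5 [order #5] limit_buy(price=99, qty=1): fills=#5x#2:1@98; bids=[-] asks=[#2:5@98 #4:7@105]
After op 6 [order #6] limit_buy(price=101, qty=5): fills=#6x#2:5@98; bids=[-] asks=[#4:7@105]
After op 7 cancel(order #6): fills=none; bids=[-] asks=[#4:7@105]
After op 8 [order #7] limit_sell(price=95, qty=1): fills=none; bids=[-] asks=[#7:1@95 #4:7@105]

Answer: 1@98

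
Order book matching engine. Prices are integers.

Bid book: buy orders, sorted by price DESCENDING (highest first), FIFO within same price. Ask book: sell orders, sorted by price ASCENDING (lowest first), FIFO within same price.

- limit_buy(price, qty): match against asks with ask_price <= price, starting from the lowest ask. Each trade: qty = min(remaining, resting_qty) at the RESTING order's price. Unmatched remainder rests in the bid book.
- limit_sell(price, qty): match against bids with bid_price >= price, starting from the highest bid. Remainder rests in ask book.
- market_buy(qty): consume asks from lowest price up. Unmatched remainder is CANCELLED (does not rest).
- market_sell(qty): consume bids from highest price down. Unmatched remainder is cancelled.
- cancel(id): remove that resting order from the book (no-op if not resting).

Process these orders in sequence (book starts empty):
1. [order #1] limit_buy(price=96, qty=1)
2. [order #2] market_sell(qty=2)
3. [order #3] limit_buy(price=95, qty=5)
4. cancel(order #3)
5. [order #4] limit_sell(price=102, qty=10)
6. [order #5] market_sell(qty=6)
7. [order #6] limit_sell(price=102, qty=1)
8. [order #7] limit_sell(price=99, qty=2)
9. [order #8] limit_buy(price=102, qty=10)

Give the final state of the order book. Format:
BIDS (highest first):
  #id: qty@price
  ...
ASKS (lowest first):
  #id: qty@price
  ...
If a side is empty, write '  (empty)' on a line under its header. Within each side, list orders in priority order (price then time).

After op 1 [order #1] limit_buy(price=96, qty=1): fills=none; bids=[#1:1@96] asks=[-]
After op 2 [order #2] market_sell(qty=2): fills=#1x#2:1@96; bids=[-] asks=[-]
After op 3 [order #3] limit_buy(price=95, qty=5): fills=none; bids=[#3:5@95] asks=[-]
After op 4 cancel(order #3): fills=none; bids=[-] asks=[-]
After op 5 [order #4] limit_sell(price=102, qty=10): fills=none; bids=[-] asks=[#4:10@102]
After op 6 [order #5] market_sell(qty=6): fills=none; bids=[-] asks=[#4:10@102]
After op 7 [order #6] limit_sell(price=102, qty=1): fills=none; bids=[-] asks=[#4:10@102 #6:1@102]
After op 8 [order #7] limit_sell(price=99, qty=2): fills=none; bids=[-] asks=[#7:2@99 #4:10@102 #6:1@102]
After op 9 [order #8] limit_buy(price=102, qty=10): fills=#8x#7:2@99 #8x#4:8@102; bids=[-] asks=[#4:2@102 #6:1@102]

Answer: BIDS (highest first):
  (empty)
ASKS (lowest first):
  #4: 2@102
  #6: 1@102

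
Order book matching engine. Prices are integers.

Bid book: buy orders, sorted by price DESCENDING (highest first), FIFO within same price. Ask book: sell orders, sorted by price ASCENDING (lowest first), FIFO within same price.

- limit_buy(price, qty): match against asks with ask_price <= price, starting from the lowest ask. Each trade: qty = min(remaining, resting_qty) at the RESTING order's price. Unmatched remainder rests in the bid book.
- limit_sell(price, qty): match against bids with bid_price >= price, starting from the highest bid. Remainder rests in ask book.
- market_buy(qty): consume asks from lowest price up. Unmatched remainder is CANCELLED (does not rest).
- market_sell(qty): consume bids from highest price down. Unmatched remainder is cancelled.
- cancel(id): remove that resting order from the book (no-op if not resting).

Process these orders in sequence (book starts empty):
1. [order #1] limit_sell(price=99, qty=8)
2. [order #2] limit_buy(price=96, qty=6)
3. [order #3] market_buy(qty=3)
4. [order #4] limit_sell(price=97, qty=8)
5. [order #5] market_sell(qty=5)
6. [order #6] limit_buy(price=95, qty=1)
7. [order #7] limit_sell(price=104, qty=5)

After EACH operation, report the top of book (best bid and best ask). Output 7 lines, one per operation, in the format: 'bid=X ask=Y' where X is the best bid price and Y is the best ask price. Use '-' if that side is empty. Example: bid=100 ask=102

Answer: bid=- ask=99
bid=96 ask=99
bid=96 ask=99
bid=96 ask=97
bid=96 ask=97
bid=96 ask=97
bid=96 ask=97

Derivation:
After op 1 [order #1] limit_sell(price=99, qty=8): fills=none; bids=[-] asks=[#1:8@99]
After op 2 [order #2] limit_buy(price=96, qty=6): fills=none; bids=[#2:6@96] asks=[#1:8@99]
After op 3 [order #3] market_buy(qty=3): fills=#3x#1:3@99; bids=[#2:6@96] asks=[#1:5@99]
After op 4 [order #4] limit_sell(price=97, qty=8): fills=none; bids=[#2:6@96] asks=[#4:8@97 #1:5@99]
After op 5 [order #5] market_sell(qty=5): fills=#2x#5:5@96; bids=[#2:1@96] asks=[#4:8@97 #1:5@99]
After op 6 [order #6] limit_buy(price=95, qty=1): fills=none; bids=[#2:1@96 #6:1@95] asks=[#4:8@97 #1:5@99]
After op 7 [order #7] limit_sell(price=104, qty=5): fills=none; bids=[#2:1@96 #6:1@95] asks=[#4:8@97 #1:5@99 #7:5@104]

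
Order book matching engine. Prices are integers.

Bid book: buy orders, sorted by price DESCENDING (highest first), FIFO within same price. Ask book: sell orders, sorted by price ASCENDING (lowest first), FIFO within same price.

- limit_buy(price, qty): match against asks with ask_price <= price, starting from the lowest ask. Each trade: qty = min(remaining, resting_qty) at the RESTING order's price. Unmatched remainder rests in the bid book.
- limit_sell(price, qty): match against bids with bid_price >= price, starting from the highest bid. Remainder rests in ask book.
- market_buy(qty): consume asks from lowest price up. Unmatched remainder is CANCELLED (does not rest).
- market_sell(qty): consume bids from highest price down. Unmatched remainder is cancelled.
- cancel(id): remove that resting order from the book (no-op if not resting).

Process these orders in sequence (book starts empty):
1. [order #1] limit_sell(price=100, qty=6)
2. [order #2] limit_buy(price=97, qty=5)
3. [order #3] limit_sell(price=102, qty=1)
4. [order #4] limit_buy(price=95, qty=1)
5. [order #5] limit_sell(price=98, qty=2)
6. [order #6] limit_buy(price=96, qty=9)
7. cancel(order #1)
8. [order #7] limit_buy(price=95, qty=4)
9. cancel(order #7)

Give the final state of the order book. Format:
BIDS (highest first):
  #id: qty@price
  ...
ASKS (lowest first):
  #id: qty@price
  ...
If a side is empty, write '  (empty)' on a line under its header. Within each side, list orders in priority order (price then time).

After op 1 [order #1] limit_sell(price=100, qty=6): fills=none; bids=[-] asks=[#1:6@100]
After op 2 [order #2] limit_buy(price=97, qty=5): fills=none; bids=[#2:5@97] asks=[#1:6@100]
After op 3 [order #3] limit_sell(price=102, qty=1): fills=none; bids=[#2:5@97] asks=[#1:6@100 #3:1@102]
After op 4 [order #4] limit_buy(price=95, qty=1): fills=none; bids=[#2:5@97 #4:1@95] asks=[#1:6@100 #3:1@102]
After op 5 [order #5] limit_sell(price=98, qty=2): fills=none; bids=[#2:5@97 #4:1@95] asks=[#5:2@98 #1:6@100 #3:1@102]
After op 6 [order #6] limit_buy(price=96, qty=9): fills=none; bids=[#2:5@97 #6:9@96 #4:1@95] asks=[#5:2@98 #1:6@100 #3:1@102]
After op 7 cancel(order #1): fills=none; bids=[#2:5@97 #6:9@96 #4:1@95] asks=[#5:2@98 #3:1@102]
After op 8 [order #7] limit_buy(price=95, qty=4): fills=none; bids=[#2:5@97 #6:9@96 #4:1@95 #7:4@95] asks=[#5:2@98 #3:1@102]
After op 9 cancel(order #7): fills=none; bids=[#2:5@97 #6:9@96 #4:1@95] asks=[#5:2@98 #3:1@102]

Answer: BIDS (highest first):
  #2: 5@97
  #6: 9@96
  #4: 1@95
ASKS (lowest first):
  #5: 2@98
  #3: 1@102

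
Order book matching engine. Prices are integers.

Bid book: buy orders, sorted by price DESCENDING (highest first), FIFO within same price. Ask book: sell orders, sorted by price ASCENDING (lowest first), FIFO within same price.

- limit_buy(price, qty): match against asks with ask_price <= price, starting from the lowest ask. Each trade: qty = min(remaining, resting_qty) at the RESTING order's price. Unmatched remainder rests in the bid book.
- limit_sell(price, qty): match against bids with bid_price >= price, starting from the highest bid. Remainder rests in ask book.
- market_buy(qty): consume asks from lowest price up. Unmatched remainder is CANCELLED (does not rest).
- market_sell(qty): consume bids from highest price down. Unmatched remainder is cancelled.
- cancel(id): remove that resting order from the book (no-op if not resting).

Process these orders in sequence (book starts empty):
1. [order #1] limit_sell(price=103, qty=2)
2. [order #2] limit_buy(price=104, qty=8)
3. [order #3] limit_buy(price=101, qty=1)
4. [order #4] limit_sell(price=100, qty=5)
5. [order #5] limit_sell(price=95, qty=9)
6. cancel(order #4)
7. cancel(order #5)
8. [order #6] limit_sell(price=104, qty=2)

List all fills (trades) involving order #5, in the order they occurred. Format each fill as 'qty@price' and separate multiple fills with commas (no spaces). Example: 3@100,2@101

After op 1 [order #1] limit_sell(price=103, qty=2): fills=none; bids=[-] asks=[#1:2@103]
After op 2 [order #2] limit_buy(price=104, qty=8): fills=#2x#1:2@103; bids=[#2:6@104] asks=[-]
After op 3 [order #3] limit_buy(price=101, qty=1): fills=none; bids=[#2:6@104 #3:1@101] asks=[-]
After op 4 [order #4] limit_sell(price=100, qty=5): fills=#2x#4:5@104; bids=[#2:1@104 #3:1@101] asks=[-]
After op 5 [order #5] limit_sell(price=95, qty=9): fills=#2x#5:1@104 #3x#5:1@101; bids=[-] asks=[#5:7@95]
After op 6 cancel(order #4): fills=none; bids=[-] asks=[#5:7@95]
After op 7 cancel(order #5): fills=none; bids=[-] asks=[-]
After op 8 [order #6] limit_sell(price=104, qty=2): fills=none; bids=[-] asks=[#6:2@104]

Answer: 1@104,1@101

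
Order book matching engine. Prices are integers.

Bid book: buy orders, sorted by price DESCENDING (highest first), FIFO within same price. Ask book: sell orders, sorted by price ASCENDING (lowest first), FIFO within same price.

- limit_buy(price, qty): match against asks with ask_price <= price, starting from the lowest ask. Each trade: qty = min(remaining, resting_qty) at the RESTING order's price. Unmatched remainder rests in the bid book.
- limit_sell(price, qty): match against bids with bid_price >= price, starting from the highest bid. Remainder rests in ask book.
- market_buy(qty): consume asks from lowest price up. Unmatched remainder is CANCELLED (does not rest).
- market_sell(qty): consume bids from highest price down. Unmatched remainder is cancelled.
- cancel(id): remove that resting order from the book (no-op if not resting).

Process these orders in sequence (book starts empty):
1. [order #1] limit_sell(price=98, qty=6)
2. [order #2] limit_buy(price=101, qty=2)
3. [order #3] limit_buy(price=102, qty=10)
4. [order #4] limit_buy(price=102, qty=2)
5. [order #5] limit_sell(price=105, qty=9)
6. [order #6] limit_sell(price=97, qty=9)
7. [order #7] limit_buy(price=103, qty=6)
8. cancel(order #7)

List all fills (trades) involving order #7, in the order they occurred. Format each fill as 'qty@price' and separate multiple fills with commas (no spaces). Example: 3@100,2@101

Answer: 1@97

Derivation:
After op 1 [order #1] limit_sell(price=98, qty=6): fills=none; bids=[-] asks=[#1:6@98]
After op 2 [order #2] limit_buy(price=101, qty=2): fills=#2x#1:2@98; bids=[-] asks=[#1:4@98]
After op 3 [order #3] limit_buy(price=102, qty=10): fills=#3x#1:4@98; bids=[#3:6@102] asks=[-]
After op 4 [order #4] limit_buy(price=102, qty=2): fills=none; bids=[#3:6@102 #4:2@102] asks=[-]
After op 5 [order #5] limit_sell(price=105, qty=9): fills=none; bids=[#3:6@102 #4:2@102] asks=[#5:9@105]
After op 6 [order #6] limit_sell(price=97, qty=9): fills=#3x#6:6@102 #4x#6:2@102; bids=[-] asks=[#6:1@97 #5:9@105]
After op 7 [order #7] limit_buy(price=103, qty=6): fills=#7x#6:1@97; bids=[#7:5@103] asks=[#5:9@105]
After op 8 cancel(order #7): fills=none; bids=[-] asks=[#5:9@105]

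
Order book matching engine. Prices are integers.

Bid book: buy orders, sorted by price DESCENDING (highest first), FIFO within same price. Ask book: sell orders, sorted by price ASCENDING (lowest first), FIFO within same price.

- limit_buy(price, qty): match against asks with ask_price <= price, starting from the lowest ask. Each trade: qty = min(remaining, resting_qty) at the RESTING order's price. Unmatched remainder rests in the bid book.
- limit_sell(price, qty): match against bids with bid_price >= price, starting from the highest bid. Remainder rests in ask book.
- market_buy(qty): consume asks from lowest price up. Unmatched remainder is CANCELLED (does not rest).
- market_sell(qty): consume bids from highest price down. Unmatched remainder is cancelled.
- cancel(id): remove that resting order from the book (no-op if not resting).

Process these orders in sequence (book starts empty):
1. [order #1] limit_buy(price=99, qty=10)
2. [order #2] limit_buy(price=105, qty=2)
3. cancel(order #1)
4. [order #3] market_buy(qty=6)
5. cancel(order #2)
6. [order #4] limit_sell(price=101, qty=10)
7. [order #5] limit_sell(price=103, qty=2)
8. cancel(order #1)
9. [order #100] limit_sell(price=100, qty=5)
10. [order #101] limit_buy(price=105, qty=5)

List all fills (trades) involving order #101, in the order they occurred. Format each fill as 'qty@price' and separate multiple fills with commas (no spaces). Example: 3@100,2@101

After op 1 [order #1] limit_buy(price=99, qty=10): fills=none; bids=[#1:10@99] asks=[-]
After op 2 [order #2] limit_buy(price=105, qty=2): fills=none; bids=[#2:2@105 #1:10@99] asks=[-]
After op 3 cancel(order #1): fills=none; bids=[#2:2@105] asks=[-]
After op 4 [order #3] market_buy(qty=6): fills=none; bids=[#2:2@105] asks=[-]
After op 5 cancel(order #2): fills=none; bids=[-] asks=[-]
After op 6 [order #4] limit_sell(price=101, qty=10): fills=none; bids=[-] asks=[#4:10@101]
After op 7 [order #5] limit_sell(price=103, qty=2): fills=none; bids=[-] asks=[#4:10@101 #5:2@103]
After op 8 cancel(order #1): fills=none; bids=[-] asks=[#4:10@101 #5:2@103]
After op 9 [order #100] limit_sell(price=100, qty=5): fills=none; bids=[-] asks=[#100:5@100 #4:10@101 #5:2@103]
After op 10 [order #101] limit_buy(price=105, qty=5): fills=#101x#100:5@100; bids=[-] asks=[#4:10@101 #5:2@103]

Answer: 5@100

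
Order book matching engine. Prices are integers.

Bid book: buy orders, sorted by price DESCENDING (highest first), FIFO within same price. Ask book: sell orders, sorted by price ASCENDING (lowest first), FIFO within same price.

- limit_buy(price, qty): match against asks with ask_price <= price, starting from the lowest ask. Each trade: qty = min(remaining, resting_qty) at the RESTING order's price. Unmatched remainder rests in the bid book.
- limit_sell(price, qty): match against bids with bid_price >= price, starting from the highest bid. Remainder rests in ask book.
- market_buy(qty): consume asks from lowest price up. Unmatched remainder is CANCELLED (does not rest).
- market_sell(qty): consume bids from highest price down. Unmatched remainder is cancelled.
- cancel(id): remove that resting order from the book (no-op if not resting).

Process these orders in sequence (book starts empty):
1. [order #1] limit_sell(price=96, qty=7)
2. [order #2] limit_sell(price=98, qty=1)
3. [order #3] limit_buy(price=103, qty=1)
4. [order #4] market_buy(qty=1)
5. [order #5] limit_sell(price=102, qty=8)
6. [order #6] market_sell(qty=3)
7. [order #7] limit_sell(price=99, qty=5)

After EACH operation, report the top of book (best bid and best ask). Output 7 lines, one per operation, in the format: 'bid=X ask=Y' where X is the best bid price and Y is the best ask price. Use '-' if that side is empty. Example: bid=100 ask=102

After op 1 [order #1] limit_sell(price=96, qty=7): fills=none; bids=[-] asks=[#1:7@96]
After op 2 [order #2] limit_sell(price=98, qty=1): fills=none; bids=[-] asks=[#1:7@96 #2:1@98]
After op 3 [order #3] limit_buy(price=103, qty=1): fills=#3x#1:1@96; bids=[-] asks=[#1:6@96 #2:1@98]
After op 4 [order #4] market_buy(qty=1): fills=#4x#1:1@96; bids=[-] asks=[#1:5@96 #2:1@98]
After op 5 [order #5] limit_sell(price=102, qty=8): fills=none; bids=[-] asks=[#1:5@96 #2:1@98 #5:8@102]
After op 6 [order #6] market_sell(qty=3): fills=none; bids=[-] asks=[#1:5@96 #2:1@98 #5:8@102]
After op 7 [order #7] limit_sell(price=99, qty=5): fills=none; bids=[-] asks=[#1:5@96 #2:1@98 #7:5@99 #5:8@102]

Answer: bid=- ask=96
bid=- ask=96
bid=- ask=96
bid=- ask=96
bid=- ask=96
bid=- ask=96
bid=- ask=96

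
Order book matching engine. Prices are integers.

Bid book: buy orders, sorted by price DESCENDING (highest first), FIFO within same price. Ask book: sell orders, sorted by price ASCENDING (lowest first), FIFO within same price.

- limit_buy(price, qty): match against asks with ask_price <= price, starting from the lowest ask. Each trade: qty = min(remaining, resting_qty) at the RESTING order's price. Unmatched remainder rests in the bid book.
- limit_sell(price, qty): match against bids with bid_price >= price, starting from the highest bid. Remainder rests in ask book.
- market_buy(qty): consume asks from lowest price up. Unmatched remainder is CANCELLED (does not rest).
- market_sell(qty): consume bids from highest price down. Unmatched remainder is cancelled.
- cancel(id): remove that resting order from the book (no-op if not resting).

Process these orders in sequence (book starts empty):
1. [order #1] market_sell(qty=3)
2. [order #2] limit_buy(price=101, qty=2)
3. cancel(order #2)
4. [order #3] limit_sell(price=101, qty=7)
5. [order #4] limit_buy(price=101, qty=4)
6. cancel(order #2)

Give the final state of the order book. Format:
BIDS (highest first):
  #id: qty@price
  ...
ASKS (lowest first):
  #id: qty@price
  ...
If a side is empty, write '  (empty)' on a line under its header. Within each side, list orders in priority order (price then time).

Answer: BIDS (highest first):
  (empty)
ASKS (lowest first):
  #3: 3@101

Derivation:
After op 1 [order #1] market_sell(qty=3): fills=none; bids=[-] asks=[-]
After op 2 [order #2] limit_buy(price=101, qty=2): fills=none; bids=[#2:2@101] asks=[-]
After op 3 cancel(order #2): fills=none; bids=[-] asks=[-]
After op 4 [order #3] limit_sell(price=101, qty=7): fills=none; bids=[-] asks=[#3:7@101]
After op 5 [order #4] limit_buy(price=101, qty=4): fills=#4x#3:4@101; bids=[-] asks=[#3:3@101]
After op 6 cancel(order #2): fills=none; bids=[-] asks=[#3:3@101]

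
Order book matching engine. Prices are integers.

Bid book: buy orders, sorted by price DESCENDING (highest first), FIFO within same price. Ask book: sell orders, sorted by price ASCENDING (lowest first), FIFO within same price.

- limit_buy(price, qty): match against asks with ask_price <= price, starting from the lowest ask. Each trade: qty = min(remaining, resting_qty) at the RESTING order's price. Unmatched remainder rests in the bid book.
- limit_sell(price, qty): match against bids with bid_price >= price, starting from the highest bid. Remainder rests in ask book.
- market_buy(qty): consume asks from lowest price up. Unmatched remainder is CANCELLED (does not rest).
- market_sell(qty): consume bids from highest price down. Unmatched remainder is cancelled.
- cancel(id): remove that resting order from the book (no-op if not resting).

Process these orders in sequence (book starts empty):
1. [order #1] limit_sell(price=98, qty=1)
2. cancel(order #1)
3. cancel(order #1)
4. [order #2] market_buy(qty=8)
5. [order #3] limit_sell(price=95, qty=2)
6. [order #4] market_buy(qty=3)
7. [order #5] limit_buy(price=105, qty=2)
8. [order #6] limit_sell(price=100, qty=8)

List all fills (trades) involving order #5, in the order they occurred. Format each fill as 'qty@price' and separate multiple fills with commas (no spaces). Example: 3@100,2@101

After op 1 [order #1] limit_sell(price=98, qty=1): fills=none; bids=[-] asks=[#1:1@98]
After op 2 cancel(order #1): fills=none; bids=[-] asks=[-]
After op 3 cancel(order #1): fills=none; bids=[-] asks=[-]
After op 4 [order #2] market_buy(qty=8): fills=none; bids=[-] asks=[-]
After op 5 [order #3] limit_sell(price=95, qty=2): fills=none; bids=[-] asks=[#3:2@95]
After op 6 [order #4] market_buy(qty=3): fills=#4x#3:2@95; bids=[-] asks=[-]
After op 7 [order #5] limit_buy(price=105, qty=2): fills=none; bids=[#5:2@105] asks=[-]
After op 8 [order #6] limit_sell(price=100, qty=8): fills=#5x#6:2@105; bids=[-] asks=[#6:6@100]

Answer: 2@105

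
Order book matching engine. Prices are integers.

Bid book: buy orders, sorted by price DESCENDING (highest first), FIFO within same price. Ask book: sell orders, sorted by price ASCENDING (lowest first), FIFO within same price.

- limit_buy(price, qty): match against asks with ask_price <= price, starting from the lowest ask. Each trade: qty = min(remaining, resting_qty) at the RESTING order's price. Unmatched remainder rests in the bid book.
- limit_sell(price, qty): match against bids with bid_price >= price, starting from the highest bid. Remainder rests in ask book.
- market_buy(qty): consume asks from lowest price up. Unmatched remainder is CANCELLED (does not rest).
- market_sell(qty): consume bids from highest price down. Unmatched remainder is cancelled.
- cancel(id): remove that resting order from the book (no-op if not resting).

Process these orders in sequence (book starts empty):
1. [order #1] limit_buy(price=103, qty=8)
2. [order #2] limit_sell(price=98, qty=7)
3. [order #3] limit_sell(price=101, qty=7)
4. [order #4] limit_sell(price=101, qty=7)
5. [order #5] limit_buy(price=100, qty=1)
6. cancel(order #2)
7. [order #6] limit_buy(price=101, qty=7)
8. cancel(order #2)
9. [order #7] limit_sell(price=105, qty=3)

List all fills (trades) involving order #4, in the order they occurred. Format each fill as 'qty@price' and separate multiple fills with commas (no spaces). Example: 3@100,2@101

Answer: 1@101

Derivation:
After op 1 [order #1] limit_buy(price=103, qty=8): fills=none; bids=[#1:8@103] asks=[-]
After op 2 [order #2] limit_sell(price=98, qty=7): fills=#1x#2:7@103; bids=[#1:1@103] asks=[-]
After op 3 [order #3] limit_sell(price=101, qty=7): fills=#1x#3:1@103; bids=[-] asks=[#3:6@101]
After op 4 [order #4] limit_sell(price=101, qty=7): fills=none; bids=[-] asks=[#3:6@101 #4:7@101]
After op 5 [order #5] limit_buy(price=100, qty=1): fills=none; bids=[#5:1@100] asks=[#3:6@101 #4:7@101]
After op 6 cancel(order #2): fills=none; bids=[#5:1@100] asks=[#3:6@101 #4:7@101]
After op 7 [order #6] limit_buy(price=101, qty=7): fills=#6x#3:6@101 #6x#4:1@101; bids=[#5:1@100] asks=[#4:6@101]
After op 8 cancel(order #2): fills=none; bids=[#5:1@100] asks=[#4:6@101]
After op 9 [order #7] limit_sell(price=105, qty=3): fills=none; bids=[#5:1@100] asks=[#4:6@101 #7:3@105]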